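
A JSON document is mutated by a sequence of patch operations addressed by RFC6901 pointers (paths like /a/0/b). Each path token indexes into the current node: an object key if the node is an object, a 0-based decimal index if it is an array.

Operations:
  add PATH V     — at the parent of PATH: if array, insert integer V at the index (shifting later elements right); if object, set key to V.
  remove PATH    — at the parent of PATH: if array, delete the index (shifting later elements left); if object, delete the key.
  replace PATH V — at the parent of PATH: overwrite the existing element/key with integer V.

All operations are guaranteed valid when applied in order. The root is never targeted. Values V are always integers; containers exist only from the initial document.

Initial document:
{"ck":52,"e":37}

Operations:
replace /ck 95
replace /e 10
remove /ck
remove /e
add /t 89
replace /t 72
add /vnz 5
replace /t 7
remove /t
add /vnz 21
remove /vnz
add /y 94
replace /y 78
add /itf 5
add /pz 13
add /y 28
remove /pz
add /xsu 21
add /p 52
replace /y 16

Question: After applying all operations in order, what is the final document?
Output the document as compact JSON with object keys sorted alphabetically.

After op 1 (replace /ck 95): {"ck":95,"e":37}
After op 2 (replace /e 10): {"ck":95,"e":10}
After op 3 (remove /ck): {"e":10}
After op 4 (remove /e): {}
After op 5 (add /t 89): {"t":89}
After op 6 (replace /t 72): {"t":72}
After op 7 (add /vnz 5): {"t":72,"vnz":5}
After op 8 (replace /t 7): {"t":7,"vnz":5}
After op 9 (remove /t): {"vnz":5}
After op 10 (add /vnz 21): {"vnz":21}
After op 11 (remove /vnz): {}
After op 12 (add /y 94): {"y":94}
After op 13 (replace /y 78): {"y":78}
After op 14 (add /itf 5): {"itf":5,"y":78}
After op 15 (add /pz 13): {"itf":5,"pz":13,"y":78}
After op 16 (add /y 28): {"itf":5,"pz":13,"y":28}
After op 17 (remove /pz): {"itf":5,"y":28}
After op 18 (add /xsu 21): {"itf":5,"xsu":21,"y":28}
After op 19 (add /p 52): {"itf":5,"p":52,"xsu":21,"y":28}
After op 20 (replace /y 16): {"itf":5,"p":52,"xsu":21,"y":16}

Answer: {"itf":5,"p":52,"xsu":21,"y":16}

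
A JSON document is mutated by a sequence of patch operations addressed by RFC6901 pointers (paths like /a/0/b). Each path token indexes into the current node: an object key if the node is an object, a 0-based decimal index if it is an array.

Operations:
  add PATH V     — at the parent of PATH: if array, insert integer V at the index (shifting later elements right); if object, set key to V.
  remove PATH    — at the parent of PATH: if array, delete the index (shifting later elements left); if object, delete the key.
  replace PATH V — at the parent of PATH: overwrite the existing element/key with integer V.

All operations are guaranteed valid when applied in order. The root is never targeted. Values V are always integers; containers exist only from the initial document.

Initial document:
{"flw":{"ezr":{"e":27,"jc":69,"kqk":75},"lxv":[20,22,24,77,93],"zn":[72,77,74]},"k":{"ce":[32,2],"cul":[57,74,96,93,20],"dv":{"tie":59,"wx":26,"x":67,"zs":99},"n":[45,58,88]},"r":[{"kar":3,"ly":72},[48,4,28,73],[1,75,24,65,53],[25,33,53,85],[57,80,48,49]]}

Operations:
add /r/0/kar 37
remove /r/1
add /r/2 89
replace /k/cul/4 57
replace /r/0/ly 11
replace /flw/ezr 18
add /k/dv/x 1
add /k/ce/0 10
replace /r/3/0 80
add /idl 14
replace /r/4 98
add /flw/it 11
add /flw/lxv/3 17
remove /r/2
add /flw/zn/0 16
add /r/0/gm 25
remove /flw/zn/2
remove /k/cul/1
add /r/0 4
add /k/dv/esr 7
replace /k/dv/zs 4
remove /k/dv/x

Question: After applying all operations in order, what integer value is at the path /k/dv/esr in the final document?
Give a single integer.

After op 1 (add /r/0/kar 37): {"flw":{"ezr":{"e":27,"jc":69,"kqk":75},"lxv":[20,22,24,77,93],"zn":[72,77,74]},"k":{"ce":[32,2],"cul":[57,74,96,93,20],"dv":{"tie":59,"wx":26,"x":67,"zs":99},"n":[45,58,88]},"r":[{"kar":37,"ly":72},[48,4,28,73],[1,75,24,65,53],[25,33,53,85],[57,80,48,49]]}
After op 2 (remove /r/1): {"flw":{"ezr":{"e":27,"jc":69,"kqk":75},"lxv":[20,22,24,77,93],"zn":[72,77,74]},"k":{"ce":[32,2],"cul":[57,74,96,93,20],"dv":{"tie":59,"wx":26,"x":67,"zs":99},"n":[45,58,88]},"r":[{"kar":37,"ly":72},[1,75,24,65,53],[25,33,53,85],[57,80,48,49]]}
After op 3 (add /r/2 89): {"flw":{"ezr":{"e":27,"jc":69,"kqk":75},"lxv":[20,22,24,77,93],"zn":[72,77,74]},"k":{"ce":[32,2],"cul":[57,74,96,93,20],"dv":{"tie":59,"wx":26,"x":67,"zs":99},"n":[45,58,88]},"r":[{"kar":37,"ly":72},[1,75,24,65,53],89,[25,33,53,85],[57,80,48,49]]}
After op 4 (replace /k/cul/4 57): {"flw":{"ezr":{"e":27,"jc":69,"kqk":75},"lxv":[20,22,24,77,93],"zn":[72,77,74]},"k":{"ce":[32,2],"cul":[57,74,96,93,57],"dv":{"tie":59,"wx":26,"x":67,"zs":99},"n":[45,58,88]},"r":[{"kar":37,"ly":72},[1,75,24,65,53],89,[25,33,53,85],[57,80,48,49]]}
After op 5 (replace /r/0/ly 11): {"flw":{"ezr":{"e":27,"jc":69,"kqk":75},"lxv":[20,22,24,77,93],"zn":[72,77,74]},"k":{"ce":[32,2],"cul":[57,74,96,93,57],"dv":{"tie":59,"wx":26,"x":67,"zs":99},"n":[45,58,88]},"r":[{"kar":37,"ly":11},[1,75,24,65,53],89,[25,33,53,85],[57,80,48,49]]}
After op 6 (replace /flw/ezr 18): {"flw":{"ezr":18,"lxv":[20,22,24,77,93],"zn":[72,77,74]},"k":{"ce":[32,2],"cul":[57,74,96,93,57],"dv":{"tie":59,"wx":26,"x":67,"zs":99},"n":[45,58,88]},"r":[{"kar":37,"ly":11},[1,75,24,65,53],89,[25,33,53,85],[57,80,48,49]]}
After op 7 (add /k/dv/x 1): {"flw":{"ezr":18,"lxv":[20,22,24,77,93],"zn":[72,77,74]},"k":{"ce":[32,2],"cul":[57,74,96,93,57],"dv":{"tie":59,"wx":26,"x":1,"zs":99},"n":[45,58,88]},"r":[{"kar":37,"ly":11},[1,75,24,65,53],89,[25,33,53,85],[57,80,48,49]]}
After op 8 (add /k/ce/0 10): {"flw":{"ezr":18,"lxv":[20,22,24,77,93],"zn":[72,77,74]},"k":{"ce":[10,32,2],"cul":[57,74,96,93,57],"dv":{"tie":59,"wx":26,"x":1,"zs":99},"n":[45,58,88]},"r":[{"kar":37,"ly":11},[1,75,24,65,53],89,[25,33,53,85],[57,80,48,49]]}
After op 9 (replace /r/3/0 80): {"flw":{"ezr":18,"lxv":[20,22,24,77,93],"zn":[72,77,74]},"k":{"ce":[10,32,2],"cul":[57,74,96,93,57],"dv":{"tie":59,"wx":26,"x":1,"zs":99},"n":[45,58,88]},"r":[{"kar":37,"ly":11},[1,75,24,65,53],89,[80,33,53,85],[57,80,48,49]]}
After op 10 (add /idl 14): {"flw":{"ezr":18,"lxv":[20,22,24,77,93],"zn":[72,77,74]},"idl":14,"k":{"ce":[10,32,2],"cul":[57,74,96,93,57],"dv":{"tie":59,"wx":26,"x":1,"zs":99},"n":[45,58,88]},"r":[{"kar":37,"ly":11},[1,75,24,65,53],89,[80,33,53,85],[57,80,48,49]]}
After op 11 (replace /r/4 98): {"flw":{"ezr":18,"lxv":[20,22,24,77,93],"zn":[72,77,74]},"idl":14,"k":{"ce":[10,32,2],"cul":[57,74,96,93,57],"dv":{"tie":59,"wx":26,"x":1,"zs":99},"n":[45,58,88]},"r":[{"kar":37,"ly":11},[1,75,24,65,53],89,[80,33,53,85],98]}
After op 12 (add /flw/it 11): {"flw":{"ezr":18,"it":11,"lxv":[20,22,24,77,93],"zn":[72,77,74]},"idl":14,"k":{"ce":[10,32,2],"cul":[57,74,96,93,57],"dv":{"tie":59,"wx":26,"x":1,"zs":99},"n":[45,58,88]},"r":[{"kar":37,"ly":11},[1,75,24,65,53],89,[80,33,53,85],98]}
After op 13 (add /flw/lxv/3 17): {"flw":{"ezr":18,"it":11,"lxv":[20,22,24,17,77,93],"zn":[72,77,74]},"idl":14,"k":{"ce":[10,32,2],"cul":[57,74,96,93,57],"dv":{"tie":59,"wx":26,"x":1,"zs":99},"n":[45,58,88]},"r":[{"kar":37,"ly":11},[1,75,24,65,53],89,[80,33,53,85],98]}
After op 14 (remove /r/2): {"flw":{"ezr":18,"it":11,"lxv":[20,22,24,17,77,93],"zn":[72,77,74]},"idl":14,"k":{"ce":[10,32,2],"cul":[57,74,96,93,57],"dv":{"tie":59,"wx":26,"x":1,"zs":99},"n":[45,58,88]},"r":[{"kar":37,"ly":11},[1,75,24,65,53],[80,33,53,85],98]}
After op 15 (add /flw/zn/0 16): {"flw":{"ezr":18,"it":11,"lxv":[20,22,24,17,77,93],"zn":[16,72,77,74]},"idl":14,"k":{"ce":[10,32,2],"cul":[57,74,96,93,57],"dv":{"tie":59,"wx":26,"x":1,"zs":99},"n":[45,58,88]},"r":[{"kar":37,"ly":11},[1,75,24,65,53],[80,33,53,85],98]}
After op 16 (add /r/0/gm 25): {"flw":{"ezr":18,"it":11,"lxv":[20,22,24,17,77,93],"zn":[16,72,77,74]},"idl":14,"k":{"ce":[10,32,2],"cul":[57,74,96,93,57],"dv":{"tie":59,"wx":26,"x":1,"zs":99},"n":[45,58,88]},"r":[{"gm":25,"kar":37,"ly":11},[1,75,24,65,53],[80,33,53,85],98]}
After op 17 (remove /flw/zn/2): {"flw":{"ezr":18,"it":11,"lxv":[20,22,24,17,77,93],"zn":[16,72,74]},"idl":14,"k":{"ce":[10,32,2],"cul":[57,74,96,93,57],"dv":{"tie":59,"wx":26,"x":1,"zs":99},"n":[45,58,88]},"r":[{"gm":25,"kar":37,"ly":11},[1,75,24,65,53],[80,33,53,85],98]}
After op 18 (remove /k/cul/1): {"flw":{"ezr":18,"it":11,"lxv":[20,22,24,17,77,93],"zn":[16,72,74]},"idl":14,"k":{"ce":[10,32,2],"cul":[57,96,93,57],"dv":{"tie":59,"wx":26,"x":1,"zs":99},"n":[45,58,88]},"r":[{"gm":25,"kar":37,"ly":11},[1,75,24,65,53],[80,33,53,85],98]}
After op 19 (add /r/0 4): {"flw":{"ezr":18,"it":11,"lxv":[20,22,24,17,77,93],"zn":[16,72,74]},"idl":14,"k":{"ce":[10,32,2],"cul":[57,96,93,57],"dv":{"tie":59,"wx":26,"x":1,"zs":99},"n":[45,58,88]},"r":[4,{"gm":25,"kar":37,"ly":11},[1,75,24,65,53],[80,33,53,85],98]}
After op 20 (add /k/dv/esr 7): {"flw":{"ezr":18,"it":11,"lxv":[20,22,24,17,77,93],"zn":[16,72,74]},"idl":14,"k":{"ce":[10,32,2],"cul":[57,96,93,57],"dv":{"esr":7,"tie":59,"wx":26,"x":1,"zs":99},"n":[45,58,88]},"r":[4,{"gm":25,"kar":37,"ly":11},[1,75,24,65,53],[80,33,53,85],98]}
After op 21 (replace /k/dv/zs 4): {"flw":{"ezr":18,"it":11,"lxv":[20,22,24,17,77,93],"zn":[16,72,74]},"idl":14,"k":{"ce":[10,32,2],"cul":[57,96,93,57],"dv":{"esr":7,"tie":59,"wx":26,"x":1,"zs":4},"n":[45,58,88]},"r":[4,{"gm":25,"kar":37,"ly":11},[1,75,24,65,53],[80,33,53,85],98]}
After op 22 (remove /k/dv/x): {"flw":{"ezr":18,"it":11,"lxv":[20,22,24,17,77,93],"zn":[16,72,74]},"idl":14,"k":{"ce":[10,32,2],"cul":[57,96,93,57],"dv":{"esr":7,"tie":59,"wx":26,"zs":4},"n":[45,58,88]},"r":[4,{"gm":25,"kar":37,"ly":11},[1,75,24,65,53],[80,33,53,85],98]}
Value at /k/dv/esr: 7

Answer: 7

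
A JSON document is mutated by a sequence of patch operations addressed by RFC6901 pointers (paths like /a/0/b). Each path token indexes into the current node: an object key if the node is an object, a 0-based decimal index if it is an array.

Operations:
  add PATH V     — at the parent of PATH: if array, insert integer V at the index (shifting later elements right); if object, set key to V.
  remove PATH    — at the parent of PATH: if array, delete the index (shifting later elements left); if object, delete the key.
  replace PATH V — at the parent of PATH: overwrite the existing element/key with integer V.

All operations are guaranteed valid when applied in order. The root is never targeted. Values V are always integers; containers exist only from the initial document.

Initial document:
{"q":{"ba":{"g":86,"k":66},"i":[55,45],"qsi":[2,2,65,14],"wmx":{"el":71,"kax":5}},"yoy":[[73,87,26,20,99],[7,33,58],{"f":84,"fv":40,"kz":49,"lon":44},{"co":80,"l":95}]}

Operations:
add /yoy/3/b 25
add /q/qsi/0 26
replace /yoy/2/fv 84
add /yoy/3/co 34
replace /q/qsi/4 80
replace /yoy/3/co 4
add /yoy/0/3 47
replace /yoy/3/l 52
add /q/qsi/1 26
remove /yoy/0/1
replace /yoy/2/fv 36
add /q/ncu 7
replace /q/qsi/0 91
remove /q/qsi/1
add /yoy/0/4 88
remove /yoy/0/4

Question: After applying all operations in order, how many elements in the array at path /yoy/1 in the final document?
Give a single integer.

After op 1 (add /yoy/3/b 25): {"q":{"ba":{"g":86,"k":66},"i":[55,45],"qsi":[2,2,65,14],"wmx":{"el":71,"kax":5}},"yoy":[[73,87,26,20,99],[7,33,58],{"f":84,"fv":40,"kz":49,"lon":44},{"b":25,"co":80,"l":95}]}
After op 2 (add /q/qsi/0 26): {"q":{"ba":{"g":86,"k":66},"i":[55,45],"qsi":[26,2,2,65,14],"wmx":{"el":71,"kax":5}},"yoy":[[73,87,26,20,99],[7,33,58],{"f":84,"fv":40,"kz":49,"lon":44},{"b":25,"co":80,"l":95}]}
After op 3 (replace /yoy/2/fv 84): {"q":{"ba":{"g":86,"k":66},"i":[55,45],"qsi":[26,2,2,65,14],"wmx":{"el":71,"kax":5}},"yoy":[[73,87,26,20,99],[7,33,58],{"f":84,"fv":84,"kz":49,"lon":44},{"b":25,"co":80,"l":95}]}
After op 4 (add /yoy/3/co 34): {"q":{"ba":{"g":86,"k":66},"i":[55,45],"qsi":[26,2,2,65,14],"wmx":{"el":71,"kax":5}},"yoy":[[73,87,26,20,99],[7,33,58],{"f":84,"fv":84,"kz":49,"lon":44},{"b":25,"co":34,"l":95}]}
After op 5 (replace /q/qsi/4 80): {"q":{"ba":{"g":86,"k":66},"i":[55,45],"qsi":[26,2,2,65,80],"wmx":{"el":71,"kax":5}},"yoy":[[73,87,26,20,99],[7,33,58],{"f":84,"fv":84,"kz":49,"lon":44},{"b":25,"co":34,"l":95}]}
After op 6 (replace /yoy/3/co 4): {"q":{"ba":{"g":86,"k":66},"i":[55,45],"qsi":[26,2,2,65,80],"wmx":{"el":71,"kax":5}},"yoy":[[73,87,26,20,99],[7,33,58],{"f":84,"fv":84,"kz":49,"lon":44},{"b":25,"co":4,"l":95}]}
After op 7 (add /yoy/0/3 47): {"q":{"ba":{"g":86,"k":66},"i":[55,45],"qsi":[26,2,2,65,80],"wmx":{"el":71,"kax":5}},"yoy":[[73,87,26,47,20,99],[7,33,58],{"f":84,"fv":84,"kz":49,"lon":44},{"b":25,"co":4,"l":95}]}
After op 8 (replace /yoy/3/l 52): {"q":{"ba":{"g":86,"k":66},"i":[55,45],"qsi":[26,2,2,65,80],"wmx":{"el":71,"kax":5}},"yoy":[[73,87,26,47,20,99],[7,33,58],{"f":84,"fv":84,"kz":49,"lon":44},{"b":25,"co":4,"l":52}]}
After op 9 (add /q/qsi/1 26): {"q":{"ba":{"g":86,"k":66},"i":[55,45],"qsi":[26,26,2,2,65,80],"wmx":{"el":71,"kax":5}},"yoy":[[73,87,26,47,20,99],[7,33,58],{"f":84,"fv":84,"kz":49,"lon":44},{"b":25,"co":4,"l":52}]}
After op 10 (remove /yoy/0/1): {"q":{"ba":{"g":86,"k":66},"i":[55,45],"qsi":[26,26,2,2,65,80],"wmx":{"el":71,"kax":5}},"yoy":[[73,26,47,20,99],[7,33,58],{"f":84,"fv":84,"kz":49,"lon":44},{"b":25,"co":4,"l":52}]}
After op 11 (replace /yoy/2/fv 36): {"q":{"ba":{"g":86,"k":66},"i":[55,45],"qsi":[26,26,2,2,65,80],"wmx":{"el":71,"kax":5}},"yoy":[[73,26,47,20,99],[7,33,58],{"f":84,"fv":36,"kz":49,"lon":44},{"b":25,"co":4,"l":52}]}
After op 12 (add /q/ncu 7): {"q":{"ba":{"g":86,"k":66},"i":[55,45],"ncu":7,"qsi":[26,26,2,2,65,80],"wmx":{"el":71,"kax":5}},"yoy":[[73,26,47,20,99],[7,33,58],{"f":84,"fv":36,"kz":49,"lon":44},{"b":25,"co":4,"l":52}]}
After op 13 (replace /q/qsi/0 91): {"q":{"ba":{"g":86,"k":66},"i":[55,45],"ncu":7,"qsi":[91,26,2,2,65,80],"wmx":{"el":71,"kax":5}},"yoy":[[73,26,47,20,99],[7,33,58],{"f":84,"fv":36,"kz":49,"lon":44},{"b":25,"co":4,"l":52}]}
After op 14 (remove /q/qsi/1): {"q":{"ba":{"g":86,"k":66},"i":[55,45],"ncu":7,"qsi":[91,2,2,65,80],"wmx":{"el":71,"kax":5}},"yoy":[[73,26,47,20,99],[7,33,58],{"f":84,"fv":36,"kz":49,"lon":44},{"b":25,"co":4,"l":52}]}
After op 15 (add /yoy/0/4 88): {"q":{"ba":{"g":86,"k":66},"i":[55,45],"ncu":7,"qsi":[91,2,2,65,80],"wmx":{"el":71,"kax":5}},"yoy":[[73,26,47,20,88,99],[7,33,58],{"f":84,"fv":36,"kz":49,"lon":44},{"b":25,"co":4,"l":52}]}
After op 16 (remove /yoy/0/4): {"q":{"ba":{"g":86,"k":66},"i":[55,45],"ncu":7,"qsi":[91,2,2,65,80],"wmx":{"el":71,"kax":5}},"yoy":[[73,26,47,20,99],[7,33,58],{"f":84,"fv":36,"kz":49,"lon":44},{"b":25,"co":4,"l":52}]}
Size at path /yoy/1: 3

Answer: 3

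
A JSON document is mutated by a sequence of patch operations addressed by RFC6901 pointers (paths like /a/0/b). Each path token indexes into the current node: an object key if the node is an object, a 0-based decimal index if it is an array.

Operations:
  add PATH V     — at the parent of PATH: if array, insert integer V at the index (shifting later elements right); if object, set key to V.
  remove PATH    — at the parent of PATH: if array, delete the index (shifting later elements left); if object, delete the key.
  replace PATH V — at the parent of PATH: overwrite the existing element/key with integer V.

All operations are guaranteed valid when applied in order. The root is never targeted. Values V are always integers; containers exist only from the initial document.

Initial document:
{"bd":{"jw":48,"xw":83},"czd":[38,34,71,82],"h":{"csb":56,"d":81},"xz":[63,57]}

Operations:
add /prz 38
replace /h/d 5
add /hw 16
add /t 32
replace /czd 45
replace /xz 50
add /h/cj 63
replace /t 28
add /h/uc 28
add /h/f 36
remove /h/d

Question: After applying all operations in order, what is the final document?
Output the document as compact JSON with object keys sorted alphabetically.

After op 1 (add /prz 38): {"bd":{"jw":48,"xw":83},"czd":[38,34,71,82],"h":{"csb":56,"d":81},"prz":38,"xz":[63,57]}
After op 2 (replace /h/d 5): {"bd":{"jw":48,"xw":83},"czd":[38,34,71,82],"h":{"csb":56,"d":5},"prz":38,"xz":[63,57]}
After op 3 (add /hw 16): {"bd":{"jw":48,"xw":83},"czd":[38,34,71,82],"h":{"csb":56,"d":5},"hw":16,"prz":38,"xz":[63,57]}
After op 4 (add /t 32): {"bd":{"jw":48,"xw":83},"czd":[38,34,71,82],"h":{"csb":56,"d":5},"hw":16,"prz":38,"t":32,"xz":[63,57]}
After op 5 (replace /czd 45): {"bd":{"jw":48,"xw":83},"czd":45,"h":{"csb":56,"d":5},"hw":16,"prz":38,"t":32,"xz":[63,57]}
After op 6 (replace /xz 50): {"bd":{"jw":48,"xw":83},"czd":45,"h":{"csb":56,"d":5},"hw":16,"prz":38,"t":32,"xz":50}
After op 7 (add /h/cj 63): {"bd":{"jw":48,"xw":83},"czd":45,"h":{"cj":63,"csb":56,"d":5},"hw":16,"prz":38,"t":32,"xz":50}
After op 8 (replace /t 28): {"bd":{"jw":48,"xw":83},"czd":45,"h":{"cj":63,"csb":56,"d":5},"hw":16,"prz":38,"t":28,"xz":50}
After op 9 (add /h/uc 28): {"bd":{"jw":48,"xw":83},"czd":45,"h":{"cj":63,"csb":56,"d":5,"uc":28},"hw":16,"prz":38,"t":28,"xz":50}
After op 10 (add /h/f 36): {"bd":{"jw":48,"xw":83},"czd":45,"h":{"cj":63,"csb":56,"d":5,"f":36,"uc":28},"hw":16,"prz":38,"t":28,"xz":50}
After op 11 (remove /h/d): {"bd":{"jw":48,"xw":83},"czd":45,"h":{"cj":63,"csb":56,"f":36,"uc":28},"hw":16,"prz":38,"t":28,"xz":50}

Answer: {"bd":{"jw":48,"xw":83},"czd":45,"h":{"cj":63,"csb":56,"f":36,"uc":28},"hw":16,"prz":38,"t":28,"xz":50}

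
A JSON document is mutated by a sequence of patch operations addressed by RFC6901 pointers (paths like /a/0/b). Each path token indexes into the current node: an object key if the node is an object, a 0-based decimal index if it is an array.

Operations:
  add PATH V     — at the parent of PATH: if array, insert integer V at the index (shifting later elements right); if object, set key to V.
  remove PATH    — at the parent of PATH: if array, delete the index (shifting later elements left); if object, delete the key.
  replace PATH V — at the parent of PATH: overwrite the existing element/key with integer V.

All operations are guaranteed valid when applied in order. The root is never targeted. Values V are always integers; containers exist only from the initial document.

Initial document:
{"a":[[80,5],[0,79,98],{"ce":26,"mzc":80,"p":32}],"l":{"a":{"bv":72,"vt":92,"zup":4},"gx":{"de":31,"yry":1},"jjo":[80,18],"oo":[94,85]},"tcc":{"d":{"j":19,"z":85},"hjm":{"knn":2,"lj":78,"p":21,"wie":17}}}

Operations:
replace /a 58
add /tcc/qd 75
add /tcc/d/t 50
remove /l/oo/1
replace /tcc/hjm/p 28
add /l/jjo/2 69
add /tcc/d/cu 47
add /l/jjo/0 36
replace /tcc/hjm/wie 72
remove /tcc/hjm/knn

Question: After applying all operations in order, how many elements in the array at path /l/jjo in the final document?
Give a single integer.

Answer: 4

Derivation:
After op 1 (replace /a 58): {"a":58,"l":{"a":{"bv":72,"vt":92,"zup":4},"gx":{"de":31,"yry":1},"jjo":[80,18],"oo":[94,85]},"tcc":{"d":{"j":19,"z":85},"hjm":{"knn":2,"lj":78,"p":21,"wie":17}}}
After op 2 (add /tcc/qd 75): {"a":58,"l":{"a":{"bv":72,"vt":92,"zup":4},"gx":{"de":31,"yry":1},"jjo":[80,18],"oo":[94,85]},"tcc":{"d":{"j":19,"z":85},"hjm":{"knn":2,"lj":78,"p":21,"wie":17},"qd":75}}
After op 3 (add /tcc/d/t 50): {"a":58,"l":{"a":{"bv":72,"vt":92,"zup":4},"gx":{"de":31,"yry":1},"jjo":[80,18],"oo":[94,85]},"tcc":{"d":{"j":19,"t":50,"z":85},"hjm":{"knn":2,"lj":78,"p":21,"wie":17},"qd":75}}
After op 4 (remove /l/oo/1): {"a":58,"l":{"a":{"bv":72,"vt":92,"zup":4},"gx":{"de":31,"yry":1},"jjo":[80,18],"oo":[94]},"tcc":{"d":{"j":19,"t":50,"z":85},"hjm":{"knn":2,"lj":78,"p":21,"wie":17},"qd":75}}
After op 5 (replace /tcc/hjm/p 28): {"a":58,"l":{"a":{"bv":72,"vt":92,"zup":4},"gx":{"de":31,"yry":1},"jjo":[80,18],"oo":[94]},"tcc":{"d":{"j":19,"t":50,"z":85},"hjm":{"knn":2,"lj":78,"p":28,"wie":17},"qd":75}}
After op 6 (add /l/jjo/2 69): {"a":58,"l":{"a":{"bv":72,"vt":92,"zup":4},"gx":{"de":31,"yry":1},"jjo":[80,18,69],"oo":[94]},"tcc":{"d":{"j":19,"t":50,"z":85},"hjm":{"knn":2,"lj":78,"p":28,"wie":17},"qd":75}}
After op 7 (add /tcc/d/cu 47): {"a":58,"l":{"a":{"bv":72,"vt":92,"zup":4},"gx":{"de":31,"yry":1},"jjo":[80,18,69],"oo":[94]},"tcc":{"d":{"cu":47,"j":19,"t":50,"z":85},"hjm":{"knn":2,"lj":78,"p":28,"wie":17},"qd":75}}
After op 8 (add /l/jjo/0 36): {"a":58,"l":{"a":{"bv":72,"vt":92,"zup":4},"gx":{"de":31,"yry":1},"jjo":[36,80,18,69],"oo":[94]},"tcc":{"d":{"cu":47,"j":19,"t":50,"z":85},"hjm":{"knn":2,"lj":78,"p":28,"wie":17},"qd":75}}
After op 9 (replace /tcc/hjm/wie 72): {"a":58,"l":{"a":{"bv":72,"vt":92,"zup":4},"gx":{"de":31,"yry":1},"jjo":[36,80,18,69],"oo":[94]},"tcc":{"d":{"cu":47,"j":19,"t":50,"z":85},"hjm":{"knn":2,"lj":78,"p":28,"wie":72},"qd":75}}
After op 10 (remove /tcc/hjm/knn): {"a":58,"l":{"a":{"bv":72,"vt":92,"zup":4},"gx":{"de":31,"yry":1},"jjo":[36,80,18,69],"oo":[94]},"tcc":{"d":{"cu":47,"j":19,"t":50,"z":85},"hjm":{"lj":78,"p":28,"wie":72},"qd":75}}
Size at path /l/jjo: 4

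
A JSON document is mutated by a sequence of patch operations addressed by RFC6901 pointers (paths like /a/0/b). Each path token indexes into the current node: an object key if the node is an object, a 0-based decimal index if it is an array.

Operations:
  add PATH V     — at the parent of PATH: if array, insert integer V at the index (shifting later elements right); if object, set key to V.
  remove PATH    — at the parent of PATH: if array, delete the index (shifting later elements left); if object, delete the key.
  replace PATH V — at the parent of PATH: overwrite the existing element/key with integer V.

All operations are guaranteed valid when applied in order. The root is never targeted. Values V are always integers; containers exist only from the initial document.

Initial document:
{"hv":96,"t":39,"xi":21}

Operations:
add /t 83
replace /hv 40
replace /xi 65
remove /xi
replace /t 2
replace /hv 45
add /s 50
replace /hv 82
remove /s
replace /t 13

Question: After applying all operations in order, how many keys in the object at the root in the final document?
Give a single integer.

Answer: 2

Derivation:
After op 1 (add /t 83): {"hv":96,"t":83,"xi":21}
After op 2 (replace /hv 40): {"hv":40,"t":83,"xi":21}
After op 3 (replace /xi 65): {"hv":40,"t":83,"xi":65}
After op 4 (remove /xi): {"hv":40,"t":83}
After op 5 (replace /t 2): {"hv":40,"t":2}
After op 6 (replace /hv 45): {"hv":45,"t":2}
After op 7 (add /s 50): {"hv":45,"s":50,"t":2}
After op 8 (replace /hv 82): {"hv":82,"s":50,"t":2}
After op 9 (remove /s): {"hv":82,"t":2}
After op 10 (replace /t 13): {"hv":82,"t":13}
Size at the root: 2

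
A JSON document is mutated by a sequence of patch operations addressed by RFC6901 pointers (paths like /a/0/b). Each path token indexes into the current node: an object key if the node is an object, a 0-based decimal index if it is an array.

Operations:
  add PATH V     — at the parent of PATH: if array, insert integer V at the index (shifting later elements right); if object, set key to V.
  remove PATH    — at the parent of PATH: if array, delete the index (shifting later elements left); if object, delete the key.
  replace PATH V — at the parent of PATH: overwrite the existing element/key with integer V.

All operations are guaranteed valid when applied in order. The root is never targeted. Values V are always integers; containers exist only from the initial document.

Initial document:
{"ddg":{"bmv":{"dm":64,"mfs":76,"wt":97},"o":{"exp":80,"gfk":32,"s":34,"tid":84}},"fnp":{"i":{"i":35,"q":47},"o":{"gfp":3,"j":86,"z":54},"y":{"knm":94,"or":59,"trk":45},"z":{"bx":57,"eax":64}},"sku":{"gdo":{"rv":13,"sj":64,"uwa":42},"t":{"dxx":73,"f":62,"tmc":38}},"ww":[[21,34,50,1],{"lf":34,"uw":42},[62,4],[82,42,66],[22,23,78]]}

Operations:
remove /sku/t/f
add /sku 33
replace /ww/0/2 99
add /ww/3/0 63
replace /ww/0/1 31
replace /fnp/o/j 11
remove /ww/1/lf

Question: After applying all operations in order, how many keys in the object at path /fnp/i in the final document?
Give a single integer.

Answer: 2

Derivation:
After op 1 (remove /sku/t/f): {"ddg":{"bmv":{"dm":64,"mfs":76,"wt":97},"o":{"exp":80,"gfk":32,"s":34,"tid":84}},"fnp":{"i":{"i":35,"q":47},"o":{"gfp":3,"j":86,"z":54},"y":{"knm":94,"or":59,"trk":45},"z":{"bx":57,"eax":64}},"sku":{"gdo":{"rv":13,"sj":64,"uwa":42},"t":{"dxx":73,"tmc":38}},"ww":[[21,34,50,1],{"lf":34,"uw":42},[62,4],[82,42,66],[22,23,78]]}
After op 2 (add /sku 33): {"ddg":{"bmv":{"dm":64,"mfs":76,"wt":97},"o":{"exp":80,"gfk":32,"s":34,"tid":84}},"fnp":{"i":{"i":35,"q":47},"o":{"gfp":3,"j":86,"z":54},"y":{"knm":94,"or":59,"trk":45},"z":{"bx":57,"eax":64}},"sku":33,"ww":[[21,34,50,1],{"lf":34,"uw":42},[62,4],[82,42,66],[22,23,78]]}
After op 3 (replace /ww/0/2 99): {"ddg":{"bmv":{"dm":64,"mfs":76,"wt":97},"o":{"exp":80,"gfk":32,"s":34,"tid":84}},"fnp":{"i":{"i":35,"q":47},"o":{"gfp":3,"j":86,"z":54},"y":{"knm":94,"or":59,"trk":45},"z":{"bx":57,"eax":64}},"sku":33,"ww":[[21,34,99,1],{"lf":34,"uw":42},[62,4],[82,42,66],[22,23,78]]}
After op 4 (add /ww/3/0 63): {"ddg":{"bmv":{"dm":64,"mfs":76,"wt":97},"o":{"exp":80,"gfk":32,"s":34,"tid":84}},"fnp":{"i":{"i":35,"q":47},"o":{"gfp":3,"j":86,"z":54},"y":{"knm":94,"or":59,"trk":45},"z":{"bx":57,"eax":64}},"sku":33,"ww":[[21,34,99,1],{"lf":34,"uw":42},[62,4],[63,82,42,66],[22,23,78]]}
After op 5 (replace /ww/0/1 31): {"ddg":{"bmv":{"dm":64,"mfs":76,"wt":97},"o":{"exp":80,"gfk":32,"s":34,"tid":84}},"fnp":{"i":{"i":35,"q":47},"o":{"gfp":3,"j":86,"z":54},"y":{"knm":94,"or":59,"trk":45},"z":{"bx":57,"eax":64}},"sku":33,"ww":[[21,31,99,1],{"lf":34,"uw":42},[62,4],[63,82,42,66],[22,23,78]]}
After op 6 (replace /fnp/o/j 11): {"ddg":{"bmv":{"dm":64,"mfs":76,"wt":97},"o":{"exp":80,"gfk":32,"s":34,"tid":84}},"fnp":{"i":{"i":35,"q":47},"o":{"gfp":3,"j":11,"z":54},"y":{"knm":94,"or":59,"trk":45},"z":{"bx":57,"eax":64}},"sku":33,"ww":[[21,31,99,1],{"lf":34,"uw":42},[62,4],[63,82,42,66],[22,23,78]]}
After op 7 (remove /ww/1/lf): {"ddg":{"bmv":{"dm":64,"mfs":76,"wt":97},"o":{"exp":80,"gfk":32,"s":34,"tid":84}},"fnp":{"i":{"i":35,"q":47},"o":{"gfp":3,"j":11,"z":54},"y":{"knm":94,"or":59,"trk":45},"z":{"bx":57,"eax":64}},"sku":33,"ww":[[21,31,99,1],{"uw":42},[62,4],[63,82,42,66],[22,23,78]]}
Size at path /fnp/i: 2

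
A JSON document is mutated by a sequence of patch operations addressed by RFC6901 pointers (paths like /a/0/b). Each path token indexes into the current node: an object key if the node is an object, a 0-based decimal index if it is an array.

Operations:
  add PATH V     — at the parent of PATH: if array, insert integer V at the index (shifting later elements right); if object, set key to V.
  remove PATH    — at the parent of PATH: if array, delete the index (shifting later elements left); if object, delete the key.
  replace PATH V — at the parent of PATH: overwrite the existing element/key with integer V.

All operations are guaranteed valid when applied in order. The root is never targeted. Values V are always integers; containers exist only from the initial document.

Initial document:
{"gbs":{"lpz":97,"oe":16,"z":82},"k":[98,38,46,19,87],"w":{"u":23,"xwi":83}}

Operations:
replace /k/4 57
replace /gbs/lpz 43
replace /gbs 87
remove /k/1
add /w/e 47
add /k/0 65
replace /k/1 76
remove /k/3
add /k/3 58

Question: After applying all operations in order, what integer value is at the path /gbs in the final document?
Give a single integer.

Answer: 87

Derivation:
After op 1 (replace /k/4 57): {"gbs":{"lpz":97,"oe":16,"z":82},"k":[98,38,46,19,57],"w":{"u":23,"xwi":83}}
After op 2 (replace /gbs/lpz 43): {"gbs":{"lpz":43,"oe":16,"z":82},"k":[98,38,46,19,57],"w":{"u":23,"xwi":83}}
After op 3 (replace /gbs 87): {"gbs":87,"k":[98,38,46,19,57],"w":{"u":23,"xwi":83}}
After op 4 (remove /k/1): {"gbs":87,"k":[98,46,19,57],"w":{"u":23,"xwi":83}}
After op 5 (add /w/e 47): {"gbs":87,"k":[98,46,19,57],"w":{"e":47,"u":23,"xwi":83}}
After op 6 (add /k/0 65): {"gbs":87,"k":[65,98,46,19,57],"w":{"e":47,"u":23,"xwi":83}}
After op 7 (replace /k/1 76): {"gbs":87,"k":[65,76,46,19,57],"w":{"e":47,"u":23,"xwi":83}}
After op 8 (remove /k/3): {"gbs":87,"k":[65,76,46,57],"w":{"e":47,"u":23,"xwi":83}}
After op 9 (add /k/3 58): {"gbs":87,"k":[65,76,46,58,57],"w":{"e":47,"u":23,"xwi":83}}
Value at /gbs: 87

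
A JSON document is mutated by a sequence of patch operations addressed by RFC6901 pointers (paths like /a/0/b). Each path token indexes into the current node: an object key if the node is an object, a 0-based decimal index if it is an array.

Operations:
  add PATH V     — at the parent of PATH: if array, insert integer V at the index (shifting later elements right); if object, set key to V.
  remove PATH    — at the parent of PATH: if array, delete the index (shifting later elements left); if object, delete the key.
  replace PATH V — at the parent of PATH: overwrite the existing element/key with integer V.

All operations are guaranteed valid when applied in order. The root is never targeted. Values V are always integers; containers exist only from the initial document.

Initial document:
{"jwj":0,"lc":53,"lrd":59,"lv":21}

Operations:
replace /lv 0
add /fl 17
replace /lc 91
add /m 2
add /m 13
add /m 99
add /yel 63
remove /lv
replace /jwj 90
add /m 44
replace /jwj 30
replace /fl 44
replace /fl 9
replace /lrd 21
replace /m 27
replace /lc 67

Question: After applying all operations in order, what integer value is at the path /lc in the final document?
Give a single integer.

After op 1 (replace /lv 0): {"jwj":0,"lc":53,"lrd":59,"lv":0}
After op 2 (add /fl 17): {"fl":17,"jwj":0,"lc":53,"lrd":59,"lv":0}
After op 3 (replace /lc 91): {"fl":17,"jwj":0,"lc":91,"lrd":59,"lv":0}
After op 4 (add /m 2): {"fl":17,"jwj":0,"lc":91,"lrd":59,"lv":0,"m":2}
After op 5 (add /m 13): {"fl":17,"jwj":0,"lc":91,"lrd":59,"lv":0,"m":13}
After op 6 (add /m 99): {"fl":17,"jwj":0,"lc":91,"lrd":59,"lv":0,"m":99}
After op 7 (add /yel 63): {"fl":17,"jwj":0,"lc":91,"lrd":59,"lv":0,"m":99,"yel":63}
After op 8 (remove /lv): {"fl":17,"jwj":0,"lc":91,"lrd":59,"m":99,"yel":63}
After op 9 (replace /jwj 90): {"fl":17,"jwj":90,"lc":91,"lrd":59,"m":99,"yel":63}
After op 10 (add /m 44): {"fl":17,"jwj":90,"lc":91,"lrd":59,"m":44,"yel":63}
After op 11 (replace /jwj 30): {"fl":17,"jwj":30,"lc":91,"lrd":59,"m":44,"yel":63}
After op 12 (replace /fl 44): {"fl":44,"jwj":30,"lc":91,"lrd":59,"m":44,"yel":63}
After op 13 (replace /fl 9): {"fl":9,"jwj":30,"lc":91,"lrd":59,"m":44,"yel":63}
After op 14 (replace /lrd 21): {"fl":9,"jwj":30,"lc":91,"lrd":21,"m":44,"yel":63}
After op 15 (replace /m 27): {"fl":9,"jwj":30,"lc":91,"lrd":21,"m":27,"yel":63}
After op 16 (replace /lc 67): {"fl":9,"jwj":30,"lc":67,"lrd":21,"m":27,"yel":63}
Value at /lc: 67

Answer: 67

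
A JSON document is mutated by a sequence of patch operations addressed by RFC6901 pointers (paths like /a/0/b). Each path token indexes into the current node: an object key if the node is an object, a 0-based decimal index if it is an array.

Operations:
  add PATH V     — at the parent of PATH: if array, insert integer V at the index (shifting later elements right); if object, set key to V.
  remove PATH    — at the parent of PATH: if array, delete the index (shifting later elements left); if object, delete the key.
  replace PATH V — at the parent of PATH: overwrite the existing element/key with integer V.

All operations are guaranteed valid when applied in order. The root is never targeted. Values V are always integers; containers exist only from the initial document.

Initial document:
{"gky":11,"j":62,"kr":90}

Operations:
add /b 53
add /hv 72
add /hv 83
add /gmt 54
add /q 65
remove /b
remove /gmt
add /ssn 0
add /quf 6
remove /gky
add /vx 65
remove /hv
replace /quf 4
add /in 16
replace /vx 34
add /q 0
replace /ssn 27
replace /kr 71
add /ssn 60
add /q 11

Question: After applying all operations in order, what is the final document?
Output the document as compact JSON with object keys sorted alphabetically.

Answer: {"in":16,"j":62,"kr":71,"q":11,"quf":4,"ssn":60,"vx":34}

Derivation:
After op 1 (add /b 53): {"b":53,"gky":11,"j":62,"kr":90}
After op 2 (add /hv 72): {"b":53,"gky":11,"hv":72,"j":62,"kr":90}
After op 3 (add /hv 83): {"b":53,"gky":11,"hv":83,"j":62,"kr":90}
After op 4 (add /gmt 54): {"b":53,"gky":11,"gmt":54,"hv":83,"j":62,"kr":90}
After op 5 (add /q 65): {"b":53,"gky":11,"gmt":54,"hv":83,"j":62,"kr":90,"q":65}
After op 6 (remove /b): {"gky":11,"gmt":54,"hv":83,"j":62,"kr":90,"q":65}
After op 7 (remove /gmt): {"gky":11,"hv":83,"j":62,"kr":90,"q":65}
After op 8 (add /ssn 0): {"gky":11,"hv":83,"j":62,"kr":90,"q":65,"ssn":0}
After op 9 (add /quf 6): {"gky":11,"hv":83,"j":62,"kr":90,"q":65,"quf":6,"ssn":0}
After op 10 (remove /gky): {"hv":83,"j":62,"kr":90,"q":65,"quf":6,"ssn":0}
After op 11 (add /vx 65): {"hv":83,"j":62,"kr":90,"q":65,"quf":6,"ssn":0,"vx":65}
After op 12 (remove /hv): {"j":62,"kr":90,"q":65,"quf":6,"ssn":0,"vx":65}
After op 13 (replace /quf 4): {"j":62,"kr":90,"q":65,"quf":4,"ssn":0,"vx":65}
After op 14 (add /in 16): {"in":16,"j":62,"kr":90,"q":65,"quf":4,"ssn":0,"vx":65}
After op 15 (replace /vx 34): {"in":16,"j":62,"kr":90,"q":65,"quf":4,"ssn":0,"vx":34}
After op 16 (add /q 0): {"in":16,"j":62,"kr":90,"q":0,"quf":4,"ssn":0,"vx":34}
After op 17 (replace /ssn 27): {"in":16,"j":62,"kr":90,"q":0,"quf":4,"ssn":27,"vx":34}
After op 18 (replace /kr 71): {"in":16,"j":62,"kr":71,"q":0,"quf":4,"ssn":27,"vx":34}
After op 19 (add /ssn 60): {"in":16,"j":62,"kr":71,"q":0,"quf":4,"ssn":60,"vx":34}
After op 20 (add /q 11): {"in":16,"j":62,"kr":71,"q":11,"quf":4,"ssn":60,"vx":34}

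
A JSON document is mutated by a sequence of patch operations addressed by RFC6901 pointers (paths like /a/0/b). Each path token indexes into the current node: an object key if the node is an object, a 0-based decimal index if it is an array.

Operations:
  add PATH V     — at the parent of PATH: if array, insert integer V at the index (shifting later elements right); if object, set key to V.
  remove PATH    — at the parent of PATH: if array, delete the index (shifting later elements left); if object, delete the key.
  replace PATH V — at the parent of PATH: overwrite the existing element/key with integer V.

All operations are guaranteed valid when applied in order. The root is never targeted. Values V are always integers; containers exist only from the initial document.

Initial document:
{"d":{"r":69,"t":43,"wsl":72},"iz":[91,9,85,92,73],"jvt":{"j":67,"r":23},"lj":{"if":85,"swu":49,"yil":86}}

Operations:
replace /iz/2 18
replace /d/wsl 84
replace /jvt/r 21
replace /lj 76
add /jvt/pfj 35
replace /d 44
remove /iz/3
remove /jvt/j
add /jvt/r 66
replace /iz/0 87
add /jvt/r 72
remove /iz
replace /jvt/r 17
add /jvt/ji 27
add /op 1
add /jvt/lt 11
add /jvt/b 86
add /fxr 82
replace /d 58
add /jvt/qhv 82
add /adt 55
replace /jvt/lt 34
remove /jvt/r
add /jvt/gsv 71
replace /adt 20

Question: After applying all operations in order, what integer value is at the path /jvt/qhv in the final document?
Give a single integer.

Answer: 82

Derivation:
After op 1 (replace /iz/2 18): {"d":{"r":69,"t":43,"wsl":72},"iz":[91,9,18,92,73],"jvt":{"j":67,"r":23},"lj":{"if":85,"swu":49,"yil":86}}
After op 2 (replace /d/wsl 84): {"d":{"r":69,"t":43,"wsl":84},"iz":[91,9,18,92,73],"jvt":{"j":67,"r":23},"lj":{"if":85,"swu":49,"yil":86}}
After op 3 (replace /jvt/r 21): {"d":{"r":69,"t":43,"wsl":84},"iz":[91,9,18,92,73],"jvt":{"j":67,"r":21},"lj":{"if":85,"swu":49,"yil":86}}
After op 4 (replace /lj 76): {"d":{"r":69,"t":43,"wsl":84},"iz":[91,9,18,92,73],"jvt":{"j":67,"r":21},"lj":76}
After op 5 (add /jvt/pfj 35): {"d":{"r":69,"t":43,"wsl":84},"iz":[91,9,18,92,73],"jvt":{"j":67,"pfj":35,"r":21},"lj":76}
After op 6 (replace /d 44): {"d":44,"iz":[91,9,18,92,73],"jvt":{"j":67,"pfj":35,"r":21},"lj":76}
After op 7 (remove /iz/3): {"d":44,"iz":[91,9,18,73],"jvt":{"j":67,"pfj":35,"r":21},"lj":76}
After op 8 (remove /jvt/j): {"d":44,"iz":[91,9,18,73],"jvt":{"pfj":35,"r":21},"lj":76}
After op 9 (add /jvt/r 66): {"d":44,"iz":[91,9,18,73],"jvt":{"pfj":35,"r":66},"lj":76}
After op 10 (replace /iz/0 87): {"d":44,"iz":[87,9,18,73],"jvt":{"pfj":35,"r":66},"lj":76}
After op 11 (add /jvt/r 72): {"d":44,"iz":[87,9,18,73],"jvt":{"pfj":35,"r":72},"lj":76}
After op 12 (remove /iz): {"d":44,"jvt":{"pfj":35,"r":72},"lj":76}
After op 13 (replace /jvt/r 17): {"d":44,"jvt":{"pfj":35,"r":17},"lj":76}
After op 14 (add /jvt/ji 27): {"d":44,"jvt":{"ji":27,"pfj":35,"r":17},"lj":76}
After op 15 (add /op 1): {"d":44,"jvt":{"ji":27,"pfj":35,"r":17},"lj":76,"op":1}
After op 16 (add /jvt/lt 11): {"d":44,"jvt":{"ji":27,"lt":11,"pfj":35,"r":17},"lj":76,"op":1}
After op 17 (add /jvt/b 86): {"d":44,"jvt":{"b":86,"ji":27,"lt":11,"pfj":35,"r":17},"lj":76,"op":1}
After op 18 (add /fxr 82): {"d":44,"fxr":82,"jvt":{"b":86,"ji":27,"lt":11,"pfj":35,"r":17},"lj":76,"op":1}
After op 19 (replace /d 58): {"d":58,"fxr":82,"jvt":{"b":86,"ji":27,"lt":11,"pfj":35,"r":17},"lj":76,"op":1}
After op 20 (add /jvt/qhv 82): {"d":58,"fxr":82,"jvt":{"b":86,"ji":27,"lt":11,"pfj":35,"qhv":82,"r":17},"lj":76,"op":1}
After op 21 (add /adt 55): {"adt":55,"d":58,"fxr":82,"jvt":{"b":86,"ji":27,"lt":11,"pfj":35,"qhv":82,"r":17},"lj":76,"op":1}
After op 22 (replace /jvt/lt 34): {"adt":55,"d":58,"fxr":82,"jvt":{"b":86,"ji":27,"lt":34,"pfj":35,"qhv":82,"r":17},"lj":76,"op":1}
After op 23 (remove /jvt/r): {"adt":55,"d":58,"fxr":82,"jvt":{"b":86,"ji":27,"lt":34,"pfj":35,"qhv":82},"lj":76,"op":1}
After op 24 (add /jvt/gsv 71): {"adt":55,"d":58,"fxr":82,"jvt":{"b":86,"gsv":71,"ji":27,"lt":34,"pfj":35,"qhv":82},"lj":76,"op":1}
After op 25 (replace /adt 20): {"adt":20,"d":58,"fxr":82,"jvt":{"b":86,"gsv":71,"ji":27,"lt":34,"pfj":35,"qhv":82},"lj":76,"op":1}
Value at /jvt/qhv: 82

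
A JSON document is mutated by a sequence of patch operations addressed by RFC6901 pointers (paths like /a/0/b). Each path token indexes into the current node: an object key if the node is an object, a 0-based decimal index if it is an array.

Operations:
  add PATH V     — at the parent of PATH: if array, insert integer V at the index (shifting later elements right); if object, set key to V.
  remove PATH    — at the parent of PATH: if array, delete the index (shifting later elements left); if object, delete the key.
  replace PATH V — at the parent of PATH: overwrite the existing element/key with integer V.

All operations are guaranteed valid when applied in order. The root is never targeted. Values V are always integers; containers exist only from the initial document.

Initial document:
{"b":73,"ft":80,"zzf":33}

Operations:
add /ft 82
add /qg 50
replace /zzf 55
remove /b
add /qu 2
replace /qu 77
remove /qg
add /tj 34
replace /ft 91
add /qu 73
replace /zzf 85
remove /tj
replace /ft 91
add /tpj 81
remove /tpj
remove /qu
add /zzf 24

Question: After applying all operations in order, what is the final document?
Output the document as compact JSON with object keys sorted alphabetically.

Answer: {"ft":91,"zzf":24}

Derivation:
After op 1 (add /ft 82): {"b":73,"ft":82,"zzf":33}
After op 2 (add /qg 50): {"b":73,"ft":82,"qg":50,"zzf":33}
After op 3 (replace /zzf 55): {"b":73,"ft":82,"qg":50,"zzf":55}
After op 4 (remove /b): {"ft":82,"qg":50,"zzf":55}
After op 5 (add /qu 2): {"ft":82,"qg":50,"qu":2,"zzf":55}
After op 6 (replace /qu 77): {"ft":82,"qg":50,"qu":77,"zzf":55}
After op 7 (remove /qg): {"ft":82,"qu":77,"zzf":55}
After op 8 (add /tj 34): {"ft":82,"qu":77,"tj":34,"zzf":55}
After op 9 (replace /ft 91): {"ft":91,"qu":77,"tj":34,"zzf":55}
After op 10 (add /qu 73): {"ft":91,"qu":73,"tj":34,"zzf":55}
After op 11 (replace /zzf 85): {"ft":91,"qu":73,"tj":34,"zzf":85}
After op 12 (remove /tj): {"ft":91,"qu":73,"zzf":85}
After op 13 (replace /ft 91): {"ft":91,"qu":73,"zzf":85}
After op 14 (add /tpj 81): {"ft":91,"qu":73,"tpj":81,"zzf":85}
After op 15 (remove /tpj): {"ft":91,"qu":73,"zzf":85}
After op 16 (remove /qu): {"ft":91,"zzf":85}
After op 17 (add /zzf 24): {"ft":91,"zzf":24}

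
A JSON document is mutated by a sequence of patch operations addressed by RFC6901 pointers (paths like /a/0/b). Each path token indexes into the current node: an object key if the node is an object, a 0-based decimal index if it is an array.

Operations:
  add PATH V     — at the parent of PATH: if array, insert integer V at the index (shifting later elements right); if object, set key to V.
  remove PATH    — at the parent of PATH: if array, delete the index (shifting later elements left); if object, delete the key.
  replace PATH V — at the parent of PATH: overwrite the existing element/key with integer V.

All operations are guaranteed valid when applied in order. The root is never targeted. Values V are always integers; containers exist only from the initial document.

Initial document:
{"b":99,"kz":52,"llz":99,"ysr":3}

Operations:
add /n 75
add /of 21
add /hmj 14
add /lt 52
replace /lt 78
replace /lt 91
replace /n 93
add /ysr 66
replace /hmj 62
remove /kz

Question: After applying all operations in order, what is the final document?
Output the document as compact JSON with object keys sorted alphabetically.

After op 1 (add /n 75): {"b":99,"kz":52,"llz":99,"n":75,"ysr":3}
After op 2 (add /of 21): {"b":99,"kz":52,"llz":99,"n":75,"of":21,"ysr":3}
After op 3 (add /hmj 14): {"b":99,"hmj":14,"kz":52,"llz":99,"n":75,"of":21,"ysr":3}
After op 4 (add /lt 52): {"b":99,"hmj":14,"kz":52,"llz":99,"lt":52,"n":75,"of":21,"ysr":3}
After op 5 (replace /lt 78): {"b":99,"hmj":14,"kz":52,"llz":99,"lt":78,"n":75,"of":21,"ysr":3}
After op 6 (replace /lt 91): {"b":99,"hmj":14,"kz":52,"llz":99,"lt":91,"n":75,"of":21,"ysr":3}
After op 7 (replace /n 93): {"b":99,"hmj":14,"kz":52,"llz":99,"lt":91,"n":93,"of":21,"ysr":3}
After op 8 (add /ysr 66): {"b":99,"hmj":14,"kz":52,"llz":99,"lt":91,"n":93,"of":21,"ysr":66}
After op 9 (replace /hmj 62): {"b":99,"hmj":62,"kz":52,"llz":99,"lt":91,"n":93,"of":21,"ysr":66}
After op 10 (remove /kz): {"b":99,"hmj":62,"llz":99,"lt":91,"n":93,"of":21,"ysr":66}

Answer: {"b":99,"hmj":62,"llz":99,"lt":91,"n":93,"of":21,"ysr":66}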